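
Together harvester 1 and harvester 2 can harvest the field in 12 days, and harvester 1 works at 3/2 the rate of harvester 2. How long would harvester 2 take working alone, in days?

Let harvester 2's rate be r; then harvester 1's rate is (3/2)r, so together (3/2 + 1)r = (5/2)r = 1/12.
Thus r = 1/30 per day.
Harvester 2 alone: 30 days; harvester 1 alone: 20 days.

30 days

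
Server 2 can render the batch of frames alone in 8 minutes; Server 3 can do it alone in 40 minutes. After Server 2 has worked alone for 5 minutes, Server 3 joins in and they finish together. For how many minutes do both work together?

In 5 minutes Server 2 does 5/8 of the job, leaving 3/8.
Server 2 and Server 3 together work at 3/20 per minute, so finishing takes 3/8 ÷ 3/20 = 5/2 minutes.

5/2 minutes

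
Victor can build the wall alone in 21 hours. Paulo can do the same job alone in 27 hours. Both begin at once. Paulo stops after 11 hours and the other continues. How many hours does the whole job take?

112/9 hours

In the first 11 hours the combined rate is 16/189, so 176/189 of the job is done, leaving 13/189.
After Paulo leaves the rate is 1/21 per hour; the remaining 13/189 takes 13/9 hours.
Total = 11 + 13/9 = 112/9 hours.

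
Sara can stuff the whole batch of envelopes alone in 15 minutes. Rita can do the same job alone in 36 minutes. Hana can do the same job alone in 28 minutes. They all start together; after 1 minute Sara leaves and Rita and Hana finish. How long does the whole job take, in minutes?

147/10 minutes

In the first 1 minute the combined rate is 41/315, so 41/315 of the job is done, leaving 274/315.
After Sara leaves the rate is 4/63 per minute; the remaining 274/315 takes 137/10 minutes.
Total = 1 + 137/10 = 147/10 minutes.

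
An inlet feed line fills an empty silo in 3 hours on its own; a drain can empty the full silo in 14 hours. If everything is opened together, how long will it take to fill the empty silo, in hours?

Net rate = 1/3 − 1/14 = (14 − 3)/42 = 11/42 per hour.
Filling time = 1 ÷ (11/42) = 42/11 hours.

42/11 hours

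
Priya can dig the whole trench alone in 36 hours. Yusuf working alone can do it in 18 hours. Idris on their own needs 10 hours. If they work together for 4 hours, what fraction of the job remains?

4/15

Combined rate: 1/36 + 1/18 + 1/10 = (5 + 10 + 18)/180 = 33/180 = 11/60 per hour.
In 4 hours they complete 4·11/60 = 11/15 of the job.
So 4/15 remains.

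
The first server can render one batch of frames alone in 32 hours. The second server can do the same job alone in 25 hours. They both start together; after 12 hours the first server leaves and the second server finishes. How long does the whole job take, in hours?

125/8 hours

In the first 12 hours the combined rate is 57/800, so 171/200 of the job is done, leaving 29/200.
After the first server leaves the rate is 1/25 per hour; the remaining 29/200 takes 29/8 hours.
Total = 12 + 29/8 = 125/8 hours.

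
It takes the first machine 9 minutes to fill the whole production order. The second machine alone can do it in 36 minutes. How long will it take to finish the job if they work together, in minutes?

36/5 minutes

Combined rate: 1/9 + 1/36 = (4 + 1)/36 = 5/36 per minute.
Time = 1 ÷ (5/36) = 36/5 minutes.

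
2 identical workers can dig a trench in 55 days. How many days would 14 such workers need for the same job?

55/7 days

Total work is 2·55 = 110 worker-days.
With 14 workers: 110/14 = 55/7 days.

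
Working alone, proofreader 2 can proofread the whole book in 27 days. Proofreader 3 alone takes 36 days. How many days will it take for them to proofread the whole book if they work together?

108/7 days

With two workers the combined time is the product over the sum: 27·36/(27+36) = 972/63 = 108/7 days.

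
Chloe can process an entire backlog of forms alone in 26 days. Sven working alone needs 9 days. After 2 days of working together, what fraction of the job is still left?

82/117

Combined rate: 1/26 + 1/9 = (9 + 26)/234 = 35/234 per day.
In 2 days they complete 2·35/234 = 35/117 of the job.
So 82/117 remains.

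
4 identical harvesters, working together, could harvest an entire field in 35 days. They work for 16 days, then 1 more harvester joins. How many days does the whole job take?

One harvester does 1/140 of the job per day.
After 16 days with 4 harvesters, 16/35 is done (19/35 left).
With 5 harvesters the rate is 5/140 = 1/28, so the rest takes 19/35 ÷ 1/28 = 76/5 days.
Total = 16 + 76/5 = 156/5 days.

156/5 days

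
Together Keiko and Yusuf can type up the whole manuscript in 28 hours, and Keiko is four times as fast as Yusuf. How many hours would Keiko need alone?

Let Yusuf's rate be r; then Keiko's rate is 4r, so together (4 + 1)r = 5r = 1/28.
Thus r = 1/140 per hour.
Yusuf alone: 140 hours; Keiko alone: 35 hours.

35 hours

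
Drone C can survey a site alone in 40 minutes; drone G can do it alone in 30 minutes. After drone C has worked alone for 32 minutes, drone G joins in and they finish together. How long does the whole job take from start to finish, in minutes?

248/7 minutes

In 32 minutes drone C does 32/40 = 4/5 of the job, leaving 1/5.
Drone C and drone G together work at 7/120 per minute, so finishing takes 1/5 ÷ 7/120 = 24/7 minutes.
Total time = 32 + 24/7 = 248/7 minutes.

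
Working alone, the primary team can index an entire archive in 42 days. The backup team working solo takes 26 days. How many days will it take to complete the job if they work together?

273/17 days

With two workers the combined time is the product over the sum: 42·26/(42+26) = 1092/68 = 273/17 days.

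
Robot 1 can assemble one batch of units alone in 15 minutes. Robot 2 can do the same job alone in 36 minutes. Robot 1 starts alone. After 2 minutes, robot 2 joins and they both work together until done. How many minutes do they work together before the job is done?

156/17 minutes

In the first 2 minutes robot 1 alone does 2/15 of the job, leaving 13/15.
Once everyone is working, combined rate: 1/15 + 1/36 = (12 + 5)/180 = 17/180 per minute.
Remaining 13/15 at 17/180 per minute takes 156/17 minutes.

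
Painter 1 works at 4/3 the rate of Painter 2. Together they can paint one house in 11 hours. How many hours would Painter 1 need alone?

77/4 hours

Let Painter 2's rate be r; then Painter 1's rate is (4/3)r, so together (4/3 + 1)r = (7/3)r = 1/11.
Thus r = 3/77 per hour.
Painter 2 alone: 77/3 hours; Painter 1 alone: 77/4 hours.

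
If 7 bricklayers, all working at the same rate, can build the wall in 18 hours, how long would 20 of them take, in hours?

63/10 hours

Total work is 7·18 = 126 bricklayer-hours.
With 20 bricklayers: 126/20 = 63/10 hours.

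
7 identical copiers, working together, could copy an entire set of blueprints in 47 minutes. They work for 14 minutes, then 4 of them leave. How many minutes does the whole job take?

91 minutes

One copier does 1/329 of the job per minute.
After 14 minutes with 7 copiers, 14/47 is done (33/47 left).
With 3 copiers the rate is 3/329, so the rest takes 33/47 ÷ 3/329 = 77 minutes.
Total = 14 + 77 = 91 minutes.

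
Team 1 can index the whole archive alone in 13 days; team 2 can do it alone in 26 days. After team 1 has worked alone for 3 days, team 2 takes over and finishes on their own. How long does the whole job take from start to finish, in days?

23 days

In 3 days team 1 does 3/13 of the job, leaving 10/13.
Team 2 works at 1/26 per day, so finishing takes 10/13 ÷ 1/26 = 20 days.
Total time = 3 + 20 = 23 days.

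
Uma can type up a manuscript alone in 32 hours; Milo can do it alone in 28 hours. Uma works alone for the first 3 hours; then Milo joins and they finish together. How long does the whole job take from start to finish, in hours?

In 3 hours Uma does 3/32 of the job, leaving 29/32.
Uma and Milo together work at 15/224 per hour, so finishing takes 29/32 ÷ 15/224 = 203/15 hours.
Total time = 3 + 203/15 = 248/15 hours.

248/15 hours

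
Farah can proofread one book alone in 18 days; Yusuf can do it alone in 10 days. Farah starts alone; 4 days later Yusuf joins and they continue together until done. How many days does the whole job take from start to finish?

9 days

In 4 days Farah does 4/18 = 2/9 of the job, leaving 7/9.
Farah and Yusuf together work at 7/45 per day, so finishing takes 7/9 ÷ 7/45 = 5 days.
Total time = 4 + 5 = 9 days.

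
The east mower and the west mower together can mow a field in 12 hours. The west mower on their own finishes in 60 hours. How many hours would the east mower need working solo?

Combined rate is 1/12 per hour.
Known contribution: 1/60 per hour.
So the east mower's rate is 1/12 − 1/60 = 1/15, meaning 15 hours alone.

15 hours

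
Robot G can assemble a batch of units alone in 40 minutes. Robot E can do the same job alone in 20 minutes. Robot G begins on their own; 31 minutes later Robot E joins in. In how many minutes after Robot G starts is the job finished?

In the first 31 minutes Robot G alone does 31/40 of the job, leaving 9/40.
Once everyone is working, combined rate: 1/40 + 1/20 = (1 + 2)/40 = 3/40 per minute.
Remaining 9/40 at 3/40 per minute takes 3 minutes.
Total from the start = 31 + 3 = 34 minutes.

34 minutes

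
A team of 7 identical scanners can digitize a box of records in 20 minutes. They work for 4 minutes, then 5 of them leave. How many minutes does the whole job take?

60 minutes

One scanner does 1/140 of the job per minute.
After 4 minutes with 7 scanners, 1/5 is done (4/5 left).
With 2 scanners the rate is 2/140 = 1/70, so the rest takes 4/5 ÷ 1/70 = 56 minutes.
Total = 4 + 56 = 60 minutes.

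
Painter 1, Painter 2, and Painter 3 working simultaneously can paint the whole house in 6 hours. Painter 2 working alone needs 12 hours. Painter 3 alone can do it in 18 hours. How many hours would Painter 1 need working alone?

Combined rate is 1/6 per hour.
Known contribution: 1/12 + 1/18 = (3 + 2)/36 = 5/36 per hour.
So Painter 1's rate is 1/6 − 5/36 = 1/36, meaning 36 hours alone.

36 hours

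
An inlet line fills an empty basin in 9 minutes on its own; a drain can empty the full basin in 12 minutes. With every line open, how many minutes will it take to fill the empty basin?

Net rate = 1/9 − 1/12 = (4 − 3)/36 = 1/36 per minute.
Filling time = 1 ÷ (1/36) = 36 minutes.

36 minutes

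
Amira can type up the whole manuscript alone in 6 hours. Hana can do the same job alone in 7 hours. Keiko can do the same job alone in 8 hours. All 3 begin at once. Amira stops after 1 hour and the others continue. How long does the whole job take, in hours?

In the first 1 hour the combined rate is 73/168, so 73/168 of the job is done, leaving 95/168.
After Amira leaves the rate is 15/56 per hour; the remaining 95/168 takes 19/9 hours.
Total = 1 + 19/9 = 28/9 hours.

28/9 hours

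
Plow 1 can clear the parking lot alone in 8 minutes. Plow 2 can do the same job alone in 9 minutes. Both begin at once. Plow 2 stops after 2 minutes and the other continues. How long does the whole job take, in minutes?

56/9 minutes

In the first 2 minutes the combined rate is 17/72, so 17/36 of the job is done, leaving 19/36.
After plow 2 leaves the rate is 1/8 per minute; the remaining 19/36 takes 38/9 minutes.
Total = 2 + 38/9 = 56/9 minutes.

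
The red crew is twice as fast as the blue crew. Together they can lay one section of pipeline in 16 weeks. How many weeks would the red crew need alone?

24 weeks

Let the blue crew's rate be r; then the red crew's rate is 2r, so together (2 + 1)r = 3r = 1/16.
Thus r = 1/48 per week.
The blue crew alone: 48 weeks; the red crew alone: 24 weeks.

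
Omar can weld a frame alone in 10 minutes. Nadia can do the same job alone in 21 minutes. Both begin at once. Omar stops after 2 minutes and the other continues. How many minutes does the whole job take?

84/5 minutes

In the first 2 minutes the combined rate is 31/210, so 31/105 of the job is done, leaving 74/105.
After Omar leaves the rate is 1/21 per minute; the remaining 74/105 takes 74/5 minutes.
Total = 2 + 74/5 = 84/5 minutes.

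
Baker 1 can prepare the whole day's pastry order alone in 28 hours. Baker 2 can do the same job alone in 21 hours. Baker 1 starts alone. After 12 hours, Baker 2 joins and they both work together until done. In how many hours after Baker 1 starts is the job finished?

132/7 hours

In the first 12 hours Baker 1 alone does 12/28 = 3/7 of the job, leaving 4/7.
Once everyone is working, combined rate: 1/28 + 1/21 = (3 + 4)/84 = 7/84 = 1/12 per hour.
Remaining 4/7 at 1/12 per hour takes 48/7 hours.
Total from the start = 12 + 48/7 = 132/7 hours.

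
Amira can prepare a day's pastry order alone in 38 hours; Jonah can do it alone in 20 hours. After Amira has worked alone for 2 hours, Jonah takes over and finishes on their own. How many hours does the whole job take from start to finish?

In 2 hours Amira does 2/38 = 1/19 of the job, leaving 18/19.
Jonah works at 1/20 per hour, so finishing takes 18/19 ÷ 1/20 = 360/19 hours.
Total time = 2 + 360/19 = 398/19 hours.

398/19 hours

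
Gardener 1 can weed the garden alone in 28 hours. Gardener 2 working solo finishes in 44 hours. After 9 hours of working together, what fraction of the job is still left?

73/154

Combined rate: 1/28 + 1/44 = (11 + 7)/308 = 18/308 = 9/154 per hour.
In 9 hours they complete 9·9/154 = 81/154 of the job.
So 73/154 remains.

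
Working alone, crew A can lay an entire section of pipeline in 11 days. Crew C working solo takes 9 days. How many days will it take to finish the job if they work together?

99/20 days

With two workers the combined time is the product over the sum: 11·9/(11+9) = 99/20 days.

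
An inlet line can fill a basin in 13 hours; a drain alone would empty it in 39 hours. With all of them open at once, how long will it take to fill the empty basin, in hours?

39/2 hours

Net rate = 1/13 − 1/39 = (3 − 1)/39 = 2/39 per hour.
Filling time = 1 ÷ (2/39) = 39/2 hours.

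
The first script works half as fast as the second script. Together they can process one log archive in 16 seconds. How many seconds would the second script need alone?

24 seconds

Let the second script's rate be r; then the first script's rate is (1/2)r, so together (1/2 + 1)r = (3/2)r = 1/16.
Thus r = 1/24 per second.
The second script alone: 24 seconds; the first script alone: 48 seconds.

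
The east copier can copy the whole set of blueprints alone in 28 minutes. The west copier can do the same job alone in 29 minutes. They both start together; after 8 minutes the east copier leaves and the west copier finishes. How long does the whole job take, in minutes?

In the first 8 minutes the combined rate is 57/812, so 114/203 of the job is done, leaving 89/203.
After the east copier leaves the rate is 1/29 per minute; the remaining 89/203 takes 89/7 minutes.
Total = 8 + 89/7 = 145/7 minutes.

145/7 minutes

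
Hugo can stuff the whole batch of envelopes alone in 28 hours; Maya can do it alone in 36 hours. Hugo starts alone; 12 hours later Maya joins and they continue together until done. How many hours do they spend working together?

9 hours

In 12 hours Hugo does 12/28 = 3/7 of the job, leaving 4/7.
Hugo and Maya together work at 4/63 per hour, so finishing takes 4/7 ÷ 4/63 = 9 hours.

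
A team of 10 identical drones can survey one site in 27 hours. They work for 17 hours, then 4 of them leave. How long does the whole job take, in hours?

101/3 hours

One drone does 1/270 of the job per hour.
After 17 hours with 10 drones, 17/27 is done (10/27 left).
With 6 drones the rate is 6/270 = 1/45, so the rest takes 10/27 ÷ 1/45 = 50/3 hours.
Total = 17 + 50/3 = 101/3 hours.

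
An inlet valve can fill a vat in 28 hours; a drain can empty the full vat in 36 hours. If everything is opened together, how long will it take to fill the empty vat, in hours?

Net rate = 1/28 − 1/36 = (9 − 7)/252 = 2/252 = 1/126 per hour.
Filling time = 1 ÷ (1/126) = 126 hours.

126 hours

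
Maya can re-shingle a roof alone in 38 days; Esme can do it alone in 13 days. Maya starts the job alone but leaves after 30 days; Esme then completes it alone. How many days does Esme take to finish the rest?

52/19 days

In 30 days Maya does 30/38 = 15/19 of the job, leaving 4/19.
Esme works at 1/13 per day, so finishing takes 4/19 ÷ 1/13 = 52/19 days.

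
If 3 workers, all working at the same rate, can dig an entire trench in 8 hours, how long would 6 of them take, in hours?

4 hours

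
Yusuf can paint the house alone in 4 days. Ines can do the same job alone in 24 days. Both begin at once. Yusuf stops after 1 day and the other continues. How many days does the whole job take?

In the first 1 day the combined rate is 7/24, so 7/24 of the job is done, leaving 17/24.
After Yusuf leaves the rate is 1/24 per day; the remaining 17/24 takes 17 days.
Total = 1 + 17 = 18 days.

18 days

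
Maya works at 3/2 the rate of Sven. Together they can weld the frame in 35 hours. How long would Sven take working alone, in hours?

Let Sven's rate be r; then Maya's rate is (3/2)r, so together (3/2 + 1)r = (5/2)r = 1/35.
Thus r = 2/175 per hour.
Sven alone: 175/2 hours; Maya alone: 175/3 hours.

175/2 hours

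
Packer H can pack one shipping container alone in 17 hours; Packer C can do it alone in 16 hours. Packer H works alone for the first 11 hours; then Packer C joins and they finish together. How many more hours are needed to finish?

32/11 hours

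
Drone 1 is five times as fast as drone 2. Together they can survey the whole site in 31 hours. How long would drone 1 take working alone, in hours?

186/5 hours

Let drone 2's rate be r; then drone 1's rate is 5r, so together (5 + 1)r = 6r = 1/31.
Thus r = 1/186 per hour.
Drone 2 alone: 186 hours; drone 1 alone: 186/5 hours.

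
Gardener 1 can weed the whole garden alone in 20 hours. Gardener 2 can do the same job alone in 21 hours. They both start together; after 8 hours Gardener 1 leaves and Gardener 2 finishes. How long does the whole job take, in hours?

In the first 8 hours the combined rate is 41/420, so 82/105 of the job is done, leaving 23/105.
After Gardener 1 leaves the rate is 1/21 per hour; the remaining 23/105 takes 23/5 hours.
Total = 8 + 23/5 = 63/5 hours.

63/5 hours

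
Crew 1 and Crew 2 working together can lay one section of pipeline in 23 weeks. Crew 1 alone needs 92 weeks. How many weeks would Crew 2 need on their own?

92/3 weeks

Combined rate is 1/23 per week.
Known contribution: 1/92 per week.
So Crew 2's rate is 1/23 − 1/92 = 3/92, meaning 92/3 weeks alone.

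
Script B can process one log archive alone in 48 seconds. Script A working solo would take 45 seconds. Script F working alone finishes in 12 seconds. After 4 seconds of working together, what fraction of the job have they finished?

91/180

Combined rate: 1/48 + 1/45 + 1/12 = (15 + 16 + 60)/720 = 91/720 per second.
In 4 seconds they complete 4·91/720 = 91/180 of the job.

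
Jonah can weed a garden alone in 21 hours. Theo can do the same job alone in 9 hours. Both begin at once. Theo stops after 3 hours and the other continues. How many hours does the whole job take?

In the first 3 hours the combined rate is 10/63, so 10/21 of the job is done, leaving 11/21.
After Theo leaves the rate is 1/21 per hour; the remaining 11/21 takes 11 hours.
Total = 3 + 11 = 14 hours.

14 hours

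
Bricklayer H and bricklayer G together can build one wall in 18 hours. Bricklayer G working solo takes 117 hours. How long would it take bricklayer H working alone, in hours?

Combined rate is 1/18 per hour.
Known contribution: 1/117 per hour.
So bricklayer H's rate is 1/18 − 1/117 = 11/234, meaning 234/11 hours alone.

234/11 hours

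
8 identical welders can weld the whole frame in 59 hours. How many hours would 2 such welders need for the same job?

Total work is 8·59 = 472 welder-hours.
With 2 welders: 472/2 = 236 hours.

236 hours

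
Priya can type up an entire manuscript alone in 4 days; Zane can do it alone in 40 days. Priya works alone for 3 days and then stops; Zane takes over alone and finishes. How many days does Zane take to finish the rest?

In 3 days Priya does 3/4 of the job, leaving 1/4.
Zane works at 1/40 per day, so finishing takes 1/4 ÷ 1/40 = 10 days.

10 days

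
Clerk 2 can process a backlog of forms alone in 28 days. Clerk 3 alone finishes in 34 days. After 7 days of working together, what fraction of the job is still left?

37/68

Combined rate: 1/28 + 1/34 = (17 + 14)/476 = 31/476 per day.
In 7 days they complete 7·31/476 = 31/68 of the job.
So 37/68 remains.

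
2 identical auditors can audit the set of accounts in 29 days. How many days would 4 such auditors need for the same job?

29/2 days

Total work is 2·29 = 58 auditor-days.
With 4 auditors: 58/4 = 29/2 days.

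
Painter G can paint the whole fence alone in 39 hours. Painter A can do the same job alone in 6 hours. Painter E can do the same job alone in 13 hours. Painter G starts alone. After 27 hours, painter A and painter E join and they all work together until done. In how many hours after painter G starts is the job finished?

197/7 hours

In the first 27 hours painter G alone does 27/39 = 9/13 of the job, leaving 4/13.
Once everyone is working, combined rate: 1/39 + 1/6 + 1/13 = (2 + 13 + 6)/78 = 21/78 = 7/26 per hour.
Remaining 4/13 at 7/26 per hour takes 8/7 hours.
Total from the start = 27 + 8/7 = 197/7 hours.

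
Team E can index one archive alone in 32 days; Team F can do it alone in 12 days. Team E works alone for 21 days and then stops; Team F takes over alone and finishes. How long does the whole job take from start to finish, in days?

In 21 days Team E does 21/32 of the job, leaving 11/32.
Team F works at 1/12 per day, so finishing takes 11/32 ÷ 1/12 = 33/8 days.
Total time = 21 + 33/8 = 201/8 days.

201/8 days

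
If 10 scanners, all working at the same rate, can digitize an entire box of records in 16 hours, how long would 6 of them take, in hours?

80/3 hours

Total work is 10·16 = 160 scanner-hours.
With 6 scanners: 160/6 = 80/3 hours.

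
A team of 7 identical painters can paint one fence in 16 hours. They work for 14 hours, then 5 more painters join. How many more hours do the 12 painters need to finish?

7/6 hours

One painter does 1/112 of the job per hour.
After 14 hours with 7 painters, 7/8 is done (1/8 left).
With 12 painters the rate is 12/112 = 3/28, so the rest takes 1/8 ÷ 3/28 = 7/6 hours.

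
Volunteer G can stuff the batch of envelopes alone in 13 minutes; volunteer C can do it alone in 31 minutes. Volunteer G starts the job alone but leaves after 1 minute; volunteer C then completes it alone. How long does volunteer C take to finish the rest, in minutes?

In 1 minute volunteer G does 1/13 of the job, leaving 12/13.
Volunteer C works at 1/31 per minute, so finishing takes 12/13 ÷ 1/31 = 372/13 minutes.

372/13 minutes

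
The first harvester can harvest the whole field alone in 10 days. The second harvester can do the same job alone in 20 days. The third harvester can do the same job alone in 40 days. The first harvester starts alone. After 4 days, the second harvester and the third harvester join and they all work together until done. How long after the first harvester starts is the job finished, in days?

52/7 days

In the first 4 days the first harvester alone does 4/10 = 2/5 of the job, leaving 3/5.
Once everyone is working, combined rate: 1/10 + 1/20 + 1/40 = (4 + 2 + 1)/40 = 7/40 per day.
Remaining 3/5 at 7/40 per day takes 24/7 days.
Total from the start = 4 + 24/7 = 52/7 days.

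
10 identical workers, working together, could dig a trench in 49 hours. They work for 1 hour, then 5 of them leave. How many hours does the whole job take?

97 hours

One worker does 1/490 of the job per hour.
After 1 hour with 10 workers, 1/49 is done (48/49 left).
With 5 workers the rate is 5/490 = 1/98, so the rest takes 48/49 ÷ 1/98 = 96 hours.
Total = 1 + 96 = 97 hours.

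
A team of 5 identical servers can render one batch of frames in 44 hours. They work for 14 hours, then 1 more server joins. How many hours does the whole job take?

39 hours

One server does 1/220 of the job per hour.
After 14 hours with 5 servers, 7/22 is done (15/22 left).
With 6 servers the rate is 6/220 = 3/110, so the rest takes 15/22 ÷ 3/110 = 25 hours.
Total = 14 + 25 = 39 hours.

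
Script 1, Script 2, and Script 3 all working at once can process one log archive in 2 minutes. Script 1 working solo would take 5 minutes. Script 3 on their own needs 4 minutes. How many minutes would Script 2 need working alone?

20 minutes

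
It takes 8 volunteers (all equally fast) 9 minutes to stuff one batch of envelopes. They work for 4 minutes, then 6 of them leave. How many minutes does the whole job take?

One volunteer does 1/72 of the job per minute.
After 4 minutes with 8 volunteers, 4/9 is done (5/9 left).
With 2 volunteers the rate is 2/72 = 1/36, so the rest takes 5/9 ÷ 1/36 = 20 minutes.
Total = 4 + 20 = 24 minutes.

24 minutes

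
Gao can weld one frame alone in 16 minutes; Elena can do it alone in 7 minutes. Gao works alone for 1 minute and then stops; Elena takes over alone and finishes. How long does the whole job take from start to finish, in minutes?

121/16 minutes

In 1 minute Gao does 1/16 of the job, leaving 15/16.
Elena works at 1/7 per minute, so finishing takes 15/16 ÷ 1/7 = 105/16 minutes.
Total time = 1 + 105/16 = 121/16 minutes.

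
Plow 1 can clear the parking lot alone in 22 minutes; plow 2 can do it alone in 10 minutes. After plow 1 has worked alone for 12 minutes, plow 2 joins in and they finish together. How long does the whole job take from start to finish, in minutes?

In 12 minutes plow 1 does 12/22 = 6/11 of the job, leaving 5/11.
Plow 1 and plow 2 together work at 8/55 per minute, so finishing takes 5/11 ÷ 8/55 = 25/8 minutes.
Total time = 12 + 25/8 = 121/8 minutes.

121/8 minutes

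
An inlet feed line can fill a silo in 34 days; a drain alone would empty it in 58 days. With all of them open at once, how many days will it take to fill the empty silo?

Net rate = 1/34 − 1/58 = (29 − 17)/986 = 12/986 = 6/493 per day.
Filling time = 1 ÷ (6/493) = 493/6 days.

493/6 days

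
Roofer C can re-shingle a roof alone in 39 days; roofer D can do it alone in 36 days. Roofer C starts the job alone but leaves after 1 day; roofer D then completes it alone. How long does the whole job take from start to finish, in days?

469/13 days

In 1 day roofer C does 1/39 of the job, leaving 38/39.
Roofer D works at 1/36 per day, so finishing takes 38/39 ÷ 1/36 = 456/13 days.
Total time = 1 + 456/13 = 469/13 days.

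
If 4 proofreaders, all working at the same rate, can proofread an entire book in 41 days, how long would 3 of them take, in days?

Total work is 4·41 = 164 proofreader-days.
With 3 proofreaders: 164/3 days.

164/3 days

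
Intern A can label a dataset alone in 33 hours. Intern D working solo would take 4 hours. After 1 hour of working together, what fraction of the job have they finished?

37/132

Combined rate: 1/33 + 1/4 = (4 + 33)/132 = 37/132 per hour.
In 1 hour they complete 1·37/132 = 37/132 of the job.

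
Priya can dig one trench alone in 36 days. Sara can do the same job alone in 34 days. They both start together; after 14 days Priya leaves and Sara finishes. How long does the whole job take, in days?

In the first 14 days the combined rate is 35/612, so 245/306 of the job is done, leaving 61/306.
After Priya leaves the rate is 1/34 per day; the remaining 61/306 takes 61/9 days.
Total = 14 + 61/9 = 187/9 days.

187/9 days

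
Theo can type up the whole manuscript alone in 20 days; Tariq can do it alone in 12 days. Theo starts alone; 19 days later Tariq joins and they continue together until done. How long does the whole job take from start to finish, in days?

155/8 days

In 19 days Theo does 19/20 of the job, leaving 1/20.
Theo and Tariq together work at 2/15 per day, so finishing takes 1/20 ÷ 2/15 = 3/8 days.
Total time = 19 + 3/8 = 155/8 days.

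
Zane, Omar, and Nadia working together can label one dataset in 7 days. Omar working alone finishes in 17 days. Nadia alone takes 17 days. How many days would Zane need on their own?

119/3 days

Combined rate is 1/7 per day.
Known contribution: 1/17 + 1/17 = (1 + 1)/17 = 2/17 per day.
So Zane's rate is 1/7 − 2/17 = 3/119, meaning 119/3 days alone.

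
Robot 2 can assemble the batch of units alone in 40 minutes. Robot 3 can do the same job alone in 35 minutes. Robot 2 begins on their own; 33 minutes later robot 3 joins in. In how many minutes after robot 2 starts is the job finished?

544/15 minutes

In the first 33 minutes robot 2 alone does 33/40 of the job, leaving 7/40.
Once everyone is working, combined rate: 1/40 + 1/35 = (7 + 8)/280 = 15/280 = 3/56 per minute.
Remaining 7/40 at 3/56 per minute takes 49/15 minutes.
Total from the start = 33 + 49/15 = 544/15 minutes.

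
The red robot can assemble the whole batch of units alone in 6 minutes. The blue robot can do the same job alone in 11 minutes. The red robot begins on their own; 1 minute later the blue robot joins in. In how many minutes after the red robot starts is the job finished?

In the first 1 minute the red robot alone does 1/6 of the job, leaving 5/6.
Once everyone is working, combined rate: 1/6 + 1/11 = (11 + 6)/66 = 17/66 per minute.
Remaining 5/6 at 17/66 per minute takes 55/17 minutes.
Total from the start = 1 + 55/17 = 72/17 minutes.

72/17 minutes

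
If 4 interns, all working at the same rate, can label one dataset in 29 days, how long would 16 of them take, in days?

29/4 days

Total work is 4·29 = 116 intern-days.
With 16 interns: 116/16 = 29/4 days.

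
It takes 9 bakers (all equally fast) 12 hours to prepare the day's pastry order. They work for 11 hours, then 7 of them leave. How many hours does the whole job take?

31/2 hours

One baker does 1/108 of the job per hour.
After 11 hours with 9 bakers, 11/12 is done (1/12 left).
With 2 bakers the rate is 2/108 = 1/54, so the rest takes 1/12 ÷ 1/54 = 9/2 hours.
Total = 11 + 9/2 = 31/2 hours.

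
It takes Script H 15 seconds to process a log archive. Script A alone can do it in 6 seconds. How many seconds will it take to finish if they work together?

30/7 seconds

With two workers the combined time is the product over the sum: 15·6/(15+6) = 90/21 = 30/7 seconds.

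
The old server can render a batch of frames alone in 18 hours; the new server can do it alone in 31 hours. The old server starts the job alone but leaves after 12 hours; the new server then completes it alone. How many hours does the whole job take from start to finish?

In 12 hours the old server does 12/18 = 2/3 of the job, leaving 1/3.
The new server works at 1/31 per hour, so finishing takes 1/3 ÷ 1/31 = 31/3 hours.
Total time = 12 + 31/3 = 67/3 hours.

67/3 hours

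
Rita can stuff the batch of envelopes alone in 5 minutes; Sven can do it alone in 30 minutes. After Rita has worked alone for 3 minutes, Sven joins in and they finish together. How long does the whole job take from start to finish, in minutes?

33/7 minutes

In 3 minutes Rita does 3/5 of the job, leaving 2/5.
Rita and Sven together work at 7/30 per minute, so finishing takes 2/5 ÷ 7/30 = 12/7 minutes.
Total time = 3 + 12/7 = 33/7 minutes.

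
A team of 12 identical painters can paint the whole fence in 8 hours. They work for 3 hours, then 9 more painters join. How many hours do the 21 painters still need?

One painter does 1/96 of the job per hour.
After 3 hours with 12 painters, 3/8 is done (5/8 left).
With 21 painters the rate is 21/96 = 7/32, so the rest takes 5/8 ÷ 7/32 = 20/7 hours.

20/7 hours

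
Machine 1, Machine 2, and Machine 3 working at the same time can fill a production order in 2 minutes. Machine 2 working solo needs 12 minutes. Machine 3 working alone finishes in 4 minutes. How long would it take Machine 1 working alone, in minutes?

Combined rate is 1/2 per minute.
Known contribution: 1/12 + 1/4 = (1 + 3)/12 = 4/12 = 1/3 per minute.
So Machine 1's rate is 1/2 − 1/3 = 1/6, meaning 6 minutes alone.

6 minutes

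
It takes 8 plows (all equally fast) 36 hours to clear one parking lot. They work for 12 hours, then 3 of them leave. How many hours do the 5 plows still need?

One plow does 1/288 of the job per hour.
After 12 hours with 8 plows, 1/3 is done (2/3 left).
With 5 plows the rate is 5/288, so the rest takes 2/3 ÷ 5/288 = 192/5 hours.

192/5 hours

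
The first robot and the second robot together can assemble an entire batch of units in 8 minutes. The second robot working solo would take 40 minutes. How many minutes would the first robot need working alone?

10 minutes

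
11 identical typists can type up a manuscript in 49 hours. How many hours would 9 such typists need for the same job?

539/9 hours

Total work is 11·49 = 539 typist-hours.
With 9 typists: 539/9 hours.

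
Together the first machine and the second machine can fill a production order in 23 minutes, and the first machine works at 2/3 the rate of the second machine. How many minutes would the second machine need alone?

Let the second machine's rate be r; then the first machine's rate is (2/3)r, so together (2/3 + 1)r = (5/3)r = 1/23.
Thus r = 3/115 per minute.
The second machine alone: 115/3 minutes; the first machine alone: 115/2 minutes.

115/3 minutes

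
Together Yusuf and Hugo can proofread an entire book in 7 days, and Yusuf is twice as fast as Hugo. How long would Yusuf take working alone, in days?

Let Hugo's rate be r; then Yusuf's rate is 2r, so together (2 + 1)r = 3r = 1/7.
Thus r = 1/21 per day.
Hugo alone: 21 days; Yusuf alone: 21/2 days.

21/2 days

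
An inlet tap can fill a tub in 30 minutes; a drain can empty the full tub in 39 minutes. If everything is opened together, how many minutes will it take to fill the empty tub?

130 minutes

Net rate = 1/30 − 1/39 = (13 − 10)/390 = 3/390 = 1/130 per minute.
Filling time = 1 ÷ (1/130) = 130 minutes.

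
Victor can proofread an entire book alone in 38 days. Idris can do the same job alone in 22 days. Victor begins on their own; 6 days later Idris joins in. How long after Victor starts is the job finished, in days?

266/15 days

In the first 6 days Victor alone does 6/38 = 3/19 of the job, leaving 16/19.
Once everyone is working, combined rate: 1/38 + 1/22 = (11 + 19)/418 = 30/418 = 15/209 per day.
Remaining 16/19 at 15/209 per day takes 176/15 days.
Total from the start = 6 + 176/15 = 266/15 days.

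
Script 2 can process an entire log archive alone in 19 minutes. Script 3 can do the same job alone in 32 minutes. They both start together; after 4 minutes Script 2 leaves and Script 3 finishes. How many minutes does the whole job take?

480/19 minutes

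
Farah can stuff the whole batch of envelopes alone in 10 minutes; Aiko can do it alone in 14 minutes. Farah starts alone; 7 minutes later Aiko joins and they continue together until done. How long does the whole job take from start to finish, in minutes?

In 7 minutes Farah does 7/10 of the job, leaving 3/10.
Farah and Aiko together work at 6/35 per minute, so finishing takes 3/10 ÷ 6/35 = 7/4 minutes.
Total time = 7 + 7/4 = 35/4 minutes.

35/4 minutes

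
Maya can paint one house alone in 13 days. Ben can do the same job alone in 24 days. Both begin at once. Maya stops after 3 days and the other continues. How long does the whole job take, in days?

In the first 3 days the combined rate is 37/312, so 37/104 of the job is done, leaving 67/104.
After Maya leaves the rate is 1/24 per day; the remaining 67/104 takes 201/13 days.
Total = 3 + 201/13 = 240/13 days.

240/13 days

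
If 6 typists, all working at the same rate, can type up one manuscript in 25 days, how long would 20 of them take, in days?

15/2 days

Total work is 6·25 = 150 typist-days.
With 20 typists: 150/20 = 15/2 days.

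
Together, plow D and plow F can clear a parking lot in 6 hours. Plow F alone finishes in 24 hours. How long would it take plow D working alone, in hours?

8 hours

Combined rate is 1/6 per hour.
Known contribution: 1/24 per hour.
So plow D's rate is 1/6 − 1/24 = 1/8, meaning 8 hours alone.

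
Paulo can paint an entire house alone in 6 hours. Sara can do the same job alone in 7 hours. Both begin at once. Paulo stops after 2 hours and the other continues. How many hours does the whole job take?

In the first 2 hours the combined rate is 13/42, so 13/21 of the job is done, leaving 8/21.
After Paulo leaves the rate is 1/7 per hour; the remaining 8/21 takes 8/3 hours.
Total = 2 + 8/3 = 14/3 hours.

14/3 hours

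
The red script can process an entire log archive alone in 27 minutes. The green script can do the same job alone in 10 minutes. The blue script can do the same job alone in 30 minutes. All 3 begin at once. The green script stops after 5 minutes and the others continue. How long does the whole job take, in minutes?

135/19 minutes

In the first 5 minutes the combined rate is 23/135, so 23/27 of the job is done, leaving 4/27.
After the green script leaves the rate is 19/270 per minute; the remaining 4/27 takes 40/19 minutes.
Total = 5 + 40/19 = 135/19 minutes.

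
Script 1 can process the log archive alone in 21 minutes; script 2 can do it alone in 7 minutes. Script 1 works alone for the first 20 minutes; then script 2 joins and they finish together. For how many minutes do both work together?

In 20 minutes script 1 does 20/21 of the job, leaving 1/21.
Script 1 and script 2 together work at 4/21 per minute, so finishing takes 1/21 ÷ 4/21 = 1/4 minutes.

1/4 minutes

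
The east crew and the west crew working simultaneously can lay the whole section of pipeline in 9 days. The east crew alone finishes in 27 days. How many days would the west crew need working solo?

27/2 days

Combined rate is 1/9 per day.
Known contribution: 1/27 per day.
So the west crew's rate is 1/9 − 1/27 = 2/27, meaning 27/2 days alone.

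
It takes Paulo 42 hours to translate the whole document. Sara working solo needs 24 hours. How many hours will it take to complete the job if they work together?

With two workers the combined time is the product over the sum: 42·24/(42+24) = 1008/66 = 168/11 hours.

168/11 hours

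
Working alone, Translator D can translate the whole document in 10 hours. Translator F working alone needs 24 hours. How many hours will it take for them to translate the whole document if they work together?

120/17 hours

With two workers the combined time is the product over the sum: 10·24/(10+24) = 240/34 = 120/17 hours.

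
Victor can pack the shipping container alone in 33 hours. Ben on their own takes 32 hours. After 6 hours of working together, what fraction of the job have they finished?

Combined rate: 1/33 + 1/32 = (32 + 33)/1056 = 65/1056 per hour.
In 6 hours they complete 6·65/1056 = 65/176 of the job.

65/176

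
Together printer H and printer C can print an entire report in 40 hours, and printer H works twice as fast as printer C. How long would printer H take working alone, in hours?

60 hours

Let printer C's rate be r; then printer H's rate is 2r, so together (2 + 1)r = 3r = 1/40.
Thus r = 1/120 per hour.
Printer C alone: 120 hours; printer H alone: 60 hours.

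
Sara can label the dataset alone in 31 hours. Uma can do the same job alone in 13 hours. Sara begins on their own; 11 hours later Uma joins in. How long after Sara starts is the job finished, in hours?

In the first 11 hours Sara alone does 11/31 of the job, leaving 20/31.
Once everyone is working, combined rate: 1/31 + 1/13 = (13 + 31)/403 = 44/403 per hour.
Remaining 20/31 at 44/403 per hour takes 65/11 hours.
Total from the start = 11 + 65/11 = 186/11 hours.

186/11 hours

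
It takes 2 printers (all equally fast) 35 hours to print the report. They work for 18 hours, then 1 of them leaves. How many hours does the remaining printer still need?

One printer does 1/70 of the job per hour.
After 18 hours with 2 printers, 18/35 is done (17/35 left).
With 1 printer the rate is 1/70, so the rest takes 17/35 ÷ 1/70 = 34 hours.

34 hours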